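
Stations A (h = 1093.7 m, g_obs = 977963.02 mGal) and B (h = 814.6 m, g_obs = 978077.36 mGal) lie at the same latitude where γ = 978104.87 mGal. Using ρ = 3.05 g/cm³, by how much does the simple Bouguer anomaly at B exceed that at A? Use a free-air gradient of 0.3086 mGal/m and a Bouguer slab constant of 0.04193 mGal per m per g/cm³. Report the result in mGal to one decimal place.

63.9

Δg_SB(A) = 977963.02 − 978104.87 + 0.3086×1093.7 − 0.04193×3.05×1093.7 = 55.80 mGal
Δg_SB(B) = 978077.36 − 978104.87 + 0.3086×814.6 − 0.04193×3.05×814.6 = 119.70 mGal
Difference = 119.70 − (55.80) = 63.90 mGal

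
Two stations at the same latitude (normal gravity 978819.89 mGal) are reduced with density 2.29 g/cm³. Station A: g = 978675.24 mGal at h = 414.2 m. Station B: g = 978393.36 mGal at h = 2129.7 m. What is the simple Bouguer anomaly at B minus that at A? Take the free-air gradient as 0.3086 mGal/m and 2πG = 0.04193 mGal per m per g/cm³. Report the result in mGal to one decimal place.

Δg_SB(A) = 978675.24 − 978819.89 + 0.3086×414.2 − 0.04193×2.29×414.2 = -56.60 mGal
Δg_SB(B) = 978393.36 − 978819.89 + 0.3086×2129.7 − 0.04193×2.29×2129.7 = 26.20 mGal
Difference = 26.20 − (-56.60) = 82.80 mGal

82.8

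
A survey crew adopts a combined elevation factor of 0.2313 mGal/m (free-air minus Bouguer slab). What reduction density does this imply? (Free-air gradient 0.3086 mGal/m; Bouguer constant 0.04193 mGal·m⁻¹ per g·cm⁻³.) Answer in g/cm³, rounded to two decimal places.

1.84

0.2313 = 0.3086 − 0.04193 × ρ
ρ = (0.3086 − 0.2313) / 0.04193 = 1.84 g/cm³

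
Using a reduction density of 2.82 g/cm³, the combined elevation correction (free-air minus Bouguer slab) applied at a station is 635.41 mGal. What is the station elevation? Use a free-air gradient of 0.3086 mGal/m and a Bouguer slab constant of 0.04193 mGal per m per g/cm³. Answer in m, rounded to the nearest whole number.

Combined gradient = 0.3086 − 0.04193 × 2.82 = 0.1903574 mGal/m
h = 635.41 / 0.1903574 = 3337.98 m

3338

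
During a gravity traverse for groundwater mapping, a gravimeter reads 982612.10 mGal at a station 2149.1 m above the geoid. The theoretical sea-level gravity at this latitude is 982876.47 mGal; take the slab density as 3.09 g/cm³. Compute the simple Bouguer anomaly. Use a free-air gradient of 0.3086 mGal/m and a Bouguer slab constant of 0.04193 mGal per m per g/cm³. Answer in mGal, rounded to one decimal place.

120.4

Free-air correction = 0.3086 × 2149.1 = 663.21 mGal
Free-air anomaly = 982612.10 − 982876.47 + (663.21) = 398.84 mGal
Bouguer slab correction = 0.04193 × 3.09 × 2149.1 = 278.45 mGal
Simple Bouguer anomaly = 398.84 − (278.45) = 120.39 mGal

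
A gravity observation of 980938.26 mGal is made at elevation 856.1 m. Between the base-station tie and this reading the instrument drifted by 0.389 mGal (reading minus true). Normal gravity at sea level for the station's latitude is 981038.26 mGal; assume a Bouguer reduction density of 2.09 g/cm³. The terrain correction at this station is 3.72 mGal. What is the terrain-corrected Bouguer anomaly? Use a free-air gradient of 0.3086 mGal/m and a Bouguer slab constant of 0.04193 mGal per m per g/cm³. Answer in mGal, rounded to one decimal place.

92.5

Drift-corrected reading = 980938.26 − (0.389) = 980937.871 mGal
Free-air correction = 0.3086 × 856.1 = 264.19 mGal
Free-air anomaly = 980937.871 − 981038.26 + (264.19) = 163.801 mGal
Bouguer slab correction = 0.04193 × 2.09 × 856.1 = 75.02 mGal
Simple Bouguer anomaly = 163.801 − (75.02) = 88.781 mGal
Complete Bouguer anomaly = 88.781 + 3.72 = 92.501 mGal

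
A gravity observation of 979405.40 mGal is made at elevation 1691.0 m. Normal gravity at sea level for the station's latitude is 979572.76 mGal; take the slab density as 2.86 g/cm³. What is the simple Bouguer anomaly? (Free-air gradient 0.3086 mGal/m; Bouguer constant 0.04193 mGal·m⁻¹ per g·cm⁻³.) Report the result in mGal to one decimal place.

Free-air correction = 0.3086 × 1691.0 = 521.84 mGal
Free-air anomaly = 979405.40 − 979572.76 + (521.84) = 354.48 mGal
Bouguer slab correction = 0.04193 × 2.86 × 1691.0 = 202.78 mGal
Simple Bouguer anomaly = 354.48 − (202.78) = 151.70 mGal

151.7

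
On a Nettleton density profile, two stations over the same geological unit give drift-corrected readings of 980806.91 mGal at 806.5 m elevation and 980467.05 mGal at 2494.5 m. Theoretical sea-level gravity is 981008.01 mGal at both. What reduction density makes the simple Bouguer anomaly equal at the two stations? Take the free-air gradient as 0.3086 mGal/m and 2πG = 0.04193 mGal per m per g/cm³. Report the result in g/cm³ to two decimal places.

Δg_obs = 980467.05 − 980806.91 = -339.86 mGal over Δh = 2494.5 − 806.5 = 1688.0 m
Equal Bouguer anomalies ⇒ Δg_obs + (0.3086 − 0.04193ρ)·Δh = 0
0.3086 − 0.04193ρ = −Δg_obs/Δh = 0.20134
ρ = (0.3086 − 0.20134) / 0.04193 = 2.56 g/cm³

2.56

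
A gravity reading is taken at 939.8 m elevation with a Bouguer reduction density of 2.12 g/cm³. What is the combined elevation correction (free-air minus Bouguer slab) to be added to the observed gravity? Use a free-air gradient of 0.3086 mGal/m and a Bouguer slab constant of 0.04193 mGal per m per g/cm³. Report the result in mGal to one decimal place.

Combined gradient = 0.3086 − 0.04193 × 2.12 = 0.2197084 mGal/m
Combined elevation correction = 0.2197084 × 939.8 = 206.5 mGal

206.5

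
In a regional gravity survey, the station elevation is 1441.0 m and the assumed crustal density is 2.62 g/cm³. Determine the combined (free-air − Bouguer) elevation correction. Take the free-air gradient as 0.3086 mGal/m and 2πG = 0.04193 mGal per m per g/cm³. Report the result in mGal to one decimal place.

286.4

Combined gradient = 0.3086 − 0.04193 × 2.62 = 0.1987434 mGal/m
Combined elevation correction = 0.1987434 × 1441.0 = 286.4 mGal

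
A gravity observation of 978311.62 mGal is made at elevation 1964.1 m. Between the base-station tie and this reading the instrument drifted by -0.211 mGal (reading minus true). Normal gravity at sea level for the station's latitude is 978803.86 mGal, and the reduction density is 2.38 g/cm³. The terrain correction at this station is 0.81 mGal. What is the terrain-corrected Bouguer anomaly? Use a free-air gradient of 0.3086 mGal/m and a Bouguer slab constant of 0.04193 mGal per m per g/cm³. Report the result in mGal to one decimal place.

-81.1

Drift-corrected reading = 978311.62 − (-0.211) = 978311.831 mGal
Free-air correction = 0.3086 × 1964.1 = 606.12 mGal
Free-air anomaly = 978311.831 − 978803.86 + (606.12) = 114.091 mGal
Bouguer slab correction = 0.04193 × 2.38 × 1964.1 = 196.00 mGal
Simple Bouguer anomaly = 114.091 − (196.00) = -81.909 mGal
Complete Bouguer anomaly = -81.909 + 0.81 = -81.099 mGal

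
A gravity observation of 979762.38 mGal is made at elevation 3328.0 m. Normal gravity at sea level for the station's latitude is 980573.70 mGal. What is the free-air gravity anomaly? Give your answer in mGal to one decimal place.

215.7

Free-air correction = 0.3086 × 3328.0 = 1027.02 mGal
Free-air anomaly = 979762.38 − 980573.70 + (1027.02) = 215.70 mGal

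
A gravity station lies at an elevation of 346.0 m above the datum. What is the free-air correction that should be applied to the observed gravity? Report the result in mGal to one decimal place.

106.8

Free-air correction = 0.3086 × 346.0 = 106.8 mGal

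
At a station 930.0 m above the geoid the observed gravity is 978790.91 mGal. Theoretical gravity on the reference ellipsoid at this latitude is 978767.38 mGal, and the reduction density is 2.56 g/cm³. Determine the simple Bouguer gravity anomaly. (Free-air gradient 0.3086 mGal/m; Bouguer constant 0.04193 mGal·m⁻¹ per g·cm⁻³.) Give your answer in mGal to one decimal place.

210.7

Free-air correction = 0.3086 × 930.0 = 287.00 mGal
Free-air anomaly = 978790.91 − 978767.38 + (287.00) = 310.53 mGal
Bouguer slab correction = 0.04193 × 2.56 × 930.0 = 99.83 mGal
Simple Bouguer anomaly = 310.53 − (99.83) = 210.70 mGal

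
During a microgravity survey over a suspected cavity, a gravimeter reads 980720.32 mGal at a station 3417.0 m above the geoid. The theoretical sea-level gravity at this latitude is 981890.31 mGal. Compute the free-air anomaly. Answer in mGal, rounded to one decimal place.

Free-air correction = 0.3086 × 3417.0 = 1054.49 mGal
Free-air anomaly = 980720.32 − 981890.31 + (1054.49) = -115.50 mGal

-115.5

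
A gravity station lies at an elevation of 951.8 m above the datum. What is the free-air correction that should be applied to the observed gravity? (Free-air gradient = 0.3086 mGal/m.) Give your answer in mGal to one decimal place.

293.7

Free-air correction = 0.3086 × 951.8 = 293.7 mGal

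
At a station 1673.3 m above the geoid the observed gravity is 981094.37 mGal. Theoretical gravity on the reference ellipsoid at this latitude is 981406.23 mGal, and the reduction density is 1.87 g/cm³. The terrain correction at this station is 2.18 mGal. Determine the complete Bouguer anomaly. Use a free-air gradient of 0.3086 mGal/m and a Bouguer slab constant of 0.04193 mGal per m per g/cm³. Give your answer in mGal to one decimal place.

Free-air correction = 0.3086 × 1673.3 = 516.38 mGal
Free-air anomaly = 981094.37 − 981406.23 + (516.38) = 204.52 mGal
Bouguer slab correction = 0.04193 × 1.87 × 1673.3 = 131.20 mGal
Simple Bouguer anomaly = 204.52 − (131.20) = 73.32 mGal
Complete Bouguer anomaly = 73.32 + 2.18 = 75.50 mGal

75.5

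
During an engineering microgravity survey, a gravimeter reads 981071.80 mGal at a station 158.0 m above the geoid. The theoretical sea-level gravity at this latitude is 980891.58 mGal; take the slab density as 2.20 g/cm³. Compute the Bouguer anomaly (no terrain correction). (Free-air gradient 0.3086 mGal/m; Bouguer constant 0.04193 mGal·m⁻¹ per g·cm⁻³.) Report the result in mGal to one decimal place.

Free-air correction = 0.3086 × 158.0 = 48.76 mGal
Free-air anomaly = 981071.80 − 980891.58 + (48.76) = 228.98 mGal
Bouguer slab correction = 0.04193 × 2.20 × 158.0 = 14.57 mGal
Simple Bouguer anomaly = 228.98 − (14.57) = 214.41 mGal

214.4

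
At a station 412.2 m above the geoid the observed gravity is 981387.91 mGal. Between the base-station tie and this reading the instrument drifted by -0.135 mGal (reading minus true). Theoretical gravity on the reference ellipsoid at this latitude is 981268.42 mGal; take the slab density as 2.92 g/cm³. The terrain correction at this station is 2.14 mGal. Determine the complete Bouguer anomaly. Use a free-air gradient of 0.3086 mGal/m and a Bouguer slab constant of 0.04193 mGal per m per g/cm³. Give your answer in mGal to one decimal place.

198.5

Drift-corrected reading = 981387.91 − (-0.135) = 981388.045 mGal
Free-air correction = 0.3086 × 412.2 = 127.20 mGal
Free-air anomaly = 981388.045 − 981268.42 + (127.20) = 246.825 mGal
Bouguer slab correction = 0.04193 × 2.92 × 412.2 = 50.47 mGal
Simple Bouguer anomaly = 246.825 − (50.47) = 196.355 mGal
Complete Bouguer anomaly = 196.355 + 2.14 = 198.495 mGal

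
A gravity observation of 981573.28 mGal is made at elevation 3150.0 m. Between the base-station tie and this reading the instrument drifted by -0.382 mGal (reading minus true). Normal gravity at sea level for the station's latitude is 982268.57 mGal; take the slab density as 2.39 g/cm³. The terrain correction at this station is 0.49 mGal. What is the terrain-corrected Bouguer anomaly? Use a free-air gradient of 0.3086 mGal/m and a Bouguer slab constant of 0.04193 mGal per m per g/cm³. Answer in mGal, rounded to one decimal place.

Drift-corrected reading = 981573.28 − (-0.382) = 981573.662 mGal
Free-air correction = 0.3086 × 3150.0 = 972.09 mGal
Free-air anomaly = 981573.662 − 982268.57 + (972.09) = 277.182 mGal
Bouguer slab correction = 0.04193 × 2.39 × 3150.0 = 315.67 mGal
Simple Bouguer anomaly = 277.182 − (315.67) = -38.488 mGal
Complete Bouguer anomaly = -38.488 + 0.49 = -37.998 mGal

-38.0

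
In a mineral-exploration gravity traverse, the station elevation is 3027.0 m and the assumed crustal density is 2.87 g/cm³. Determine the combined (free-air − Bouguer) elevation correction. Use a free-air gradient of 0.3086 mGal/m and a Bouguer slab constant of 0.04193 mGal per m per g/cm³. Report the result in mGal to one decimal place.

569.9

Combined gradient = 0.3086 − 0.04193 × 2.87 = 0.1882609 mGal/m
Combined elevation correction = 0.1882609 × 3027.0 = 569.9 mGal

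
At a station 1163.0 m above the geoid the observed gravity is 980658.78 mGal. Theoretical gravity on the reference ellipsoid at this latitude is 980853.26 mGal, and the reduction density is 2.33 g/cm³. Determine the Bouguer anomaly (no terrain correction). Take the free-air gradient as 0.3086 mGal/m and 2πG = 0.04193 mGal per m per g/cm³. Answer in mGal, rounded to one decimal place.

Free-air correction = 0.3086 × 1163.0 = 358.90 mGal
Free-air anomaly = 980658.78 − 980853.26 + (358.90) = 164.42 mGal
Bouguer slab correction = 0.04193 × 2.33 × 1163.0 = 113.62 mGal
Simple Bouguer anomaly = 164.42 − (113.62) = 50.80 mGal

50.8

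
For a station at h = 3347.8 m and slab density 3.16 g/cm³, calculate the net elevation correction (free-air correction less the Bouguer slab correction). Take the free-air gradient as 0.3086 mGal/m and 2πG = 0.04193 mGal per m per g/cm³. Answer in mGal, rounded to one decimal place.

Combined gradient = 0.3086 − 0.04193 × 3.16 = 0.1761012 mGal/m
Combined elevation correction = 0.1761012 × 3347.8 = 589.6 mGal

589.6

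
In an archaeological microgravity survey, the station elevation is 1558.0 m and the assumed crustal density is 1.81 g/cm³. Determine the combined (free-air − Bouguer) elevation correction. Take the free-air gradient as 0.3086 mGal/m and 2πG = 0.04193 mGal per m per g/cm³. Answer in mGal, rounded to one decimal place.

Combined gradient = 0.3086 − 0.04193 × 1.81 = 0.2327067 mGal/m
Combined elevation correction = 0.2327067 × 1558.0 = 362.6 mGal

362.6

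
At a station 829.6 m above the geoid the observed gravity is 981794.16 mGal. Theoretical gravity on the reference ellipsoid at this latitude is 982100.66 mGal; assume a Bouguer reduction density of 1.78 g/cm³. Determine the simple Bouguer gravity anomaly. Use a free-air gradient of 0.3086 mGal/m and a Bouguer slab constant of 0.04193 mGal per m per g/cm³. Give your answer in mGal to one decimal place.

-112.4

Free-air correction = 0.3086 × 829.6 = 256.01 mGal
Free-air anomaly = 981794.16 − 982100.66 + (256.01) = -50.49 mGal
Bouguer slab correction = 0.04193 × 1.78 × 829.6 = 61.92 mGal
Simple Bouguer anomaly = -50.49 − (61.92) = -112.41 mGal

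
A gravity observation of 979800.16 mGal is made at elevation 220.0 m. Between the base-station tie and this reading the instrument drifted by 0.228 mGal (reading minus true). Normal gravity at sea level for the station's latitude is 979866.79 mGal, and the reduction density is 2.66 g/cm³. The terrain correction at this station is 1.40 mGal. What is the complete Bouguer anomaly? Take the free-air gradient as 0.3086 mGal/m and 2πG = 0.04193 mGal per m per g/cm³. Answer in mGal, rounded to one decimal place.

-22.1

Drift-corrected reading = 979800.16 − (0.228) = 979799.932 mGal
Free-air correction = 0.3086 × 220.0 = 67.89 mGal
Free-air anomaly = 979799.932 − 979866.79 + (67.89) = 1.032 mGal
Bouguer slab correction = 0.04193 × 2.66 × 220.0 = 24.54 mGal
Simple Bouguer anomaly = 1.032 − (24.54) = -23.508 mGal
Complete Bouguer anomaly = -23.508 + 1.40 = -22.108 mGal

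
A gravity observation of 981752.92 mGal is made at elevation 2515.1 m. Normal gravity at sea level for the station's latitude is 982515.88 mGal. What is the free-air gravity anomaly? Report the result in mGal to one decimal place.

13.2

Free-air correction = 0.3086 × 2515.1 = 776.16 mGal
Free-air anomaly = 981752.92 − 982515.88 + (776.16) = 13.20 mGal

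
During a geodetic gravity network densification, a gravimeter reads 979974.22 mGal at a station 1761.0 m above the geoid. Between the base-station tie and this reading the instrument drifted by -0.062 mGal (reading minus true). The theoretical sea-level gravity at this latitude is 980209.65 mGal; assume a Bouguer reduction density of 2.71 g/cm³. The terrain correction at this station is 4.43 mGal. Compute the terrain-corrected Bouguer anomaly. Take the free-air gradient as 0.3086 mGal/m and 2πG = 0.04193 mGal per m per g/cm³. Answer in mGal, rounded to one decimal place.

Drift-corrected reading = 979974.22 − (-0.062) = 979974.282 mGal
Free-air correction = 0.3086 × 1761.0 = 543.44 mGal
Free-air anomaly = 979974.282 − 980209.65 + (543.44) = 308.072 mGal
Bouguer slab correction = 0.04193 × 2.71 × 1761.0 = 200.10 mGal
Simple Bouguer anomaly = 308.072 − (200.10) = 107.972 mGal
Complete Bouguer anomaly = 107.972 + 4.43 = 112.402 mGal

112.4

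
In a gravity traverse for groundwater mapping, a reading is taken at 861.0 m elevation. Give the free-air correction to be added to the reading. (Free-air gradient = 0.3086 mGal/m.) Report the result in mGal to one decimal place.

265.7

Free-air correction = 0.3086 × 861.0 = 265.7 mGal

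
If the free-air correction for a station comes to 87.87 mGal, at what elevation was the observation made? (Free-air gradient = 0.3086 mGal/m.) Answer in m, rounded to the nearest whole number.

285

h = 87.87 / 0.3086 = 284.74 m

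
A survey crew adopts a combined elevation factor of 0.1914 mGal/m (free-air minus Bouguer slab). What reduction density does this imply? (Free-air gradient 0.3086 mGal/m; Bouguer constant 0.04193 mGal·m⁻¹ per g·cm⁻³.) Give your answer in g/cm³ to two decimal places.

0.1914 = 0.3086 − 0.04193 × ρ
ρ = (0.3086 − 0.1914) / 0.04193 = 2.80 g/cm³

2.80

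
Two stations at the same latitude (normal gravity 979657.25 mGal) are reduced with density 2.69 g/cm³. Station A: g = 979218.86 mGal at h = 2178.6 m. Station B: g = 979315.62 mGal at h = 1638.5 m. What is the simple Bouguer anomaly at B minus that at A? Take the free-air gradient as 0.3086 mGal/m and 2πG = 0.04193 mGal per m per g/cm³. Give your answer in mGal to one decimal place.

-9.0

Δg_SB(A) = 979218.86 − 979657.25 + 0.3086×2178.6 − 0.04193×2.69×2178.6 = -11.80 mGal
Δg_SB(B) = 979315.62 − 979657.25 + 0.3086×1638.5 − 0.04193×2.69×1638.5 = -20.80 mGal
Difference = -20.80 − (-11.80) = -9.00 mGal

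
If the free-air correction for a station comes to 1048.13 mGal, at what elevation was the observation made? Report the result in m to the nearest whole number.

h = 1048.13 / 0.3086 = 3396.40 m

3396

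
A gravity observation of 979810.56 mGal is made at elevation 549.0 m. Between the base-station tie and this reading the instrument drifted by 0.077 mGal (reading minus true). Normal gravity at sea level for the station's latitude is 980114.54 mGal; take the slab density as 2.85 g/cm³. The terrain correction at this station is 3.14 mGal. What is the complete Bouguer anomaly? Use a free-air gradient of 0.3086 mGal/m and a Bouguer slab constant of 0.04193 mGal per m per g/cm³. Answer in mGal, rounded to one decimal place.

-197.1

Drift-corrected reading = 979810.56 − (0.077) = 979810.483 mGal
Free-air correction = 0.3086 × 549.0 = 169.42 mGal
Free-air anomaly = 979810.483 − 980114.54 + (169.42) = -134.637 mGal
Bouguer slab correction = 0.04193 × 2.85 × 549.0 = 65.61 mGal
Simple Bouguer anomaly = -134.637 − (65.61) = -200.247 mGal
Complete Bouguer anomaly = -200.247 + 3.14 = -197.107 mGal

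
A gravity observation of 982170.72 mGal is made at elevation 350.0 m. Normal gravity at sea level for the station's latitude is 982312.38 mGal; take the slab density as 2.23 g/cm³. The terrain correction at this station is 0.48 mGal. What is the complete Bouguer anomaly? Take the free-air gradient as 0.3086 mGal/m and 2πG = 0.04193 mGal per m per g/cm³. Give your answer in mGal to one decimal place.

-65.9

Free-air correction = 0.3086 × 350.0 = 108.01 mGal
Free-air anomaly = 982170.72 − 982312.38 + (108.01) = -33.65 mGal
Bouguer slab correction = 0.04193 × 2.23 × 350.0 = 32.73 mGal
Simple Bouguer anomaly = -33.65 − (32.73) = -66.38 mGal
Complete Bouguer anomaly = -66.38 + 0.48 = -65.90 mGal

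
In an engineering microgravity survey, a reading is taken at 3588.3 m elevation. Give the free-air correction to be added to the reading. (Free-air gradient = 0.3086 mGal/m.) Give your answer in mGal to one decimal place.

1107.3

Free-air correction = 0.3086 × 3588.3 = 1107.3 mGal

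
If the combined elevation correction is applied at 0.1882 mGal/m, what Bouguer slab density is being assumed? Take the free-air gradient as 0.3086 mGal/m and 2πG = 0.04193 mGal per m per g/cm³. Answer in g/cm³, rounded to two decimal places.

2.87

0.1882 = 0.3086 − 0.04193 × ρ
ρ = (0.3086 − 0.1882) / 0.04193 = 2.87 g/cm³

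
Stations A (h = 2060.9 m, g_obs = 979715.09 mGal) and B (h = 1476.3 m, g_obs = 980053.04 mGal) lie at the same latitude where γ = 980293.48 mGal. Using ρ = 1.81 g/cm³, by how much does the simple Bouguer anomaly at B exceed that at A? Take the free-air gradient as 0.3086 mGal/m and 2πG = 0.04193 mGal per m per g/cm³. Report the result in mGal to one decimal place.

Δg_SB(A) = 979715.09 − 980293.48 + 0.3086×2060.9 − 0.04193×1.81×2060.9 = -98.80 mGal
Δg_SB(B) = 980053.04 − 980293.48 + 0.3086×1476.3 − 0.04193×1.81×1476.3 = 103.10 mGal
Difference = 103.10 − (-98.80) = 201.90 mGal

201.9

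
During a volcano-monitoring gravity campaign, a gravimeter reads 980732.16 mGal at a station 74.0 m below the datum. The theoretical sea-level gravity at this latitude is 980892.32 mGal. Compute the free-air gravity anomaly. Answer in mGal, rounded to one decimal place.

Free-air correction = 0.3086 × -74.0 = -22.84 mGal
Free-air anomaly = 980732.16 − 980892.32 + (-22.84) = -183.00 mGal

-183.0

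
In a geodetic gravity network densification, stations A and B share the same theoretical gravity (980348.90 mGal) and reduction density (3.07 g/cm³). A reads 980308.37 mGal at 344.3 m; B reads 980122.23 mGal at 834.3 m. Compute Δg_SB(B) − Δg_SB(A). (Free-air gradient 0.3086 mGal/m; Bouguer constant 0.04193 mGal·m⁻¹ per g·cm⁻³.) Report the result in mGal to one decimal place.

Δg_SB(A) = 980308.37 − 980348.90 + 0.3086×344.3 − 0.04193×3.07×344.3 = 21.40 mGal
Δg_SB(B) = 980122.23 − 980348.90 + 0.3086×834.3 − 0.04193×3.07×834.3 = -76.60 mGal
Difference = -76.60 − (21.40) = -98.00 mGal

-98.0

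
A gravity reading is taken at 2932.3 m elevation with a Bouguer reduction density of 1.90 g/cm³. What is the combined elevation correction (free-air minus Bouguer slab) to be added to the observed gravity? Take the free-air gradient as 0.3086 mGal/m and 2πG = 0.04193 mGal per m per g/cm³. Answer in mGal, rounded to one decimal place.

Combined gradient = 0.3086 − 0.04193 × 1.90 = 0.2289330 mGal/m
Combined elevation correction = 0.2289330 × 2932.3 = 671.3 mGal

671.3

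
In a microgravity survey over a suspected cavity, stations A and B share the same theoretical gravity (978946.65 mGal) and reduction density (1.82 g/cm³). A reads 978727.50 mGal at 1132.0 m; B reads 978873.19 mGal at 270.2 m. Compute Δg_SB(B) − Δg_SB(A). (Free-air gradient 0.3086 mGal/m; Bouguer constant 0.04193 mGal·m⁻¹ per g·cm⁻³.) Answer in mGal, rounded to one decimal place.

-54.5

Δg_SB(A) = 978727.50 − 978946.65 + 0.3086×1132.0 − 0.04193×1.82×1132.0 = 43.80 mGal
Δg_SB(B) = 978873.19 − 978946.65 + 0.3086×270.2 − 0.04193×1.82×270.2 = -10.70 mGal
Difference = -10.70 − (43.80) = -54.50 mGal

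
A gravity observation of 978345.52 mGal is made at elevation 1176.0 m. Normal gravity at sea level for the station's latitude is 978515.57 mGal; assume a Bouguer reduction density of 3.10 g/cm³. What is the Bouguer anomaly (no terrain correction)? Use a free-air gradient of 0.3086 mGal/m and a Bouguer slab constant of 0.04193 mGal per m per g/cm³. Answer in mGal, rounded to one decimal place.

40.0

Free-air correction = 0.3086 × 1176.0 = 362.91 mGal
Free-air anomaly = 978345.52 − 978515.57 + (362.91) = 192.86 mGal
Bouguer slab correction = 0.04193 × 3.10 × 1176.0 = 152.86 mGal
Simple Bouguer anomaly = 192.86 − (152.86) = 40.00 mGal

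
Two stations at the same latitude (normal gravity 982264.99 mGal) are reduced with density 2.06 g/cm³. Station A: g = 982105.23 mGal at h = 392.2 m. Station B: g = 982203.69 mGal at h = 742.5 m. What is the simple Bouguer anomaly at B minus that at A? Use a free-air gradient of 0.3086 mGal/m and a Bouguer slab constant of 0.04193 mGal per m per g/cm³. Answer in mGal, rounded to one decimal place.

Δg_SB(A) = 982105.23 − 982264.99 + 0.3086×392.2 − 0.04193×2.06×392.2 = -72.60 mGal
Δg_SB(B) = 982203.69 − 982264.99 + 0.3086×742.5 − 0.04193×2.06×742.5 = 103.70 mGal
Difference = 103.70 − (-72.60) = 176.30 mGal

176.3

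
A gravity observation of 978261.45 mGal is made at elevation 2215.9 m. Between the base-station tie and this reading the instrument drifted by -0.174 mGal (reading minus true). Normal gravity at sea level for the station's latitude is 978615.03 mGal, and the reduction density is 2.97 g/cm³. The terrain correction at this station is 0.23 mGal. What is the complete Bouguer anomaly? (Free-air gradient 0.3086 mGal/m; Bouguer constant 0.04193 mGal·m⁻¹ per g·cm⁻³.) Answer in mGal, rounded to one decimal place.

54.7

Drift-corrected reading = 978261.45 − (-0.174) = 978261.624 mGal
Free-air correction = 0.3086 × 2215.9 = 683.83 mGal
Free-air anomaly = 978261.624 − 978615.03 + (683.83) = 330.424 mGal
Bouguer slab correction = 0.04193 × 2.97 × 2215.9 = 275.95 mGal
Simple Bouguer anomaly = 330.424 − (275.95) = 54.474 mGal
Complete Bouguer anomaly = 54.474 + 0.23 = 54.704 mGal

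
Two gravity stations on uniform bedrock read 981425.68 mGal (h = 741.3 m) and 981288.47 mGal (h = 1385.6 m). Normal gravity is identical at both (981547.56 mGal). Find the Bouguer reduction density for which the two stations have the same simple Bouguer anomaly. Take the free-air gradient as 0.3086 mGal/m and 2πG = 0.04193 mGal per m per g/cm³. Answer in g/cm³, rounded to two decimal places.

2.28

Δg_obs = 981288.47 − 981425.68 = -137.21 mGal over Δh = 1385.6 − 741.3 = 644.3 m
Equal Bouguer anomalies ⇒ Δg_obs + (0.3086 − 0.04193ρ)·Δh = 0
0.3086 − 0.04193ρ = −Δg_obs/Δh = 0.21296
ρ = (0.3086 − 0.21296) / 0.04193 = 2.28 g/cm³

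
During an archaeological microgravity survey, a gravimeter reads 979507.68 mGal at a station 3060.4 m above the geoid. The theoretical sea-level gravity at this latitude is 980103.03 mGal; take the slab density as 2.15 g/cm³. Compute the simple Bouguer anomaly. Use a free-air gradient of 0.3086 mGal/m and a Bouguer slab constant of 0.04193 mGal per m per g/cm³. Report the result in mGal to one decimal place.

73.2

Free-air correction = 0.3086 × 3060.4 = 944.44 mGal
Free-air anomaly = 979507.68 − 980103.03 + (944.44) = 349.09 mGal
Bouguer slab correction = 0.04193 × 2.15 × 3060.4 = 275.89 mGal
Simple Bouguer anomaly = 349.09 − (275.89) = 73.20 mGal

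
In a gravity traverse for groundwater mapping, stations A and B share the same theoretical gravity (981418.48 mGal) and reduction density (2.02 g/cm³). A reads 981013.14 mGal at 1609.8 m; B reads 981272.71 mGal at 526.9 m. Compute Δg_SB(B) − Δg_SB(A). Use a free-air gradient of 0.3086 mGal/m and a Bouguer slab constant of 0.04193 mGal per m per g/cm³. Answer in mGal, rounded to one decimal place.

17.1

Δg_SB(A) = 981013.14 − 981418.48 + 0.3086×1609.8 − 0.04193×2.02×1609.8 = -44.90 mGal
Δg_SB(B) = 981272.71 − 981418.48 + 0.3086×526.9 − 0.04193×2.02×526.9 = -27.80 mGal
Difference = -27.80 − (-44.90) = 17.10 mGal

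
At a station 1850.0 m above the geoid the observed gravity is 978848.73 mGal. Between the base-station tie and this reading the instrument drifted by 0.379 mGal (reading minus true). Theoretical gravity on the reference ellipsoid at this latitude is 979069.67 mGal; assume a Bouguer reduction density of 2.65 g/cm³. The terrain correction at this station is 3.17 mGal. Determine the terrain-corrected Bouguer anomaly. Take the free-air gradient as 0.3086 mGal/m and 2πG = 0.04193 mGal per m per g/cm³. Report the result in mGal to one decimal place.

Drift-corrected reading = 978848.73 − (0.379) = 978848.351 mGal
Free-air correction = 0.3086 × 1850.0 = 570.91 mGal
Free-air anomaly = 978848.351 − 979069.67 + (570.91) = 349.591 mGal
Bouguer slab correction = 0.04193 × 2.65 × 1850.0 = 205.56 mGal
Simple Bouguer anomaly = 349.591 − (205.56) = 144.031 mGal
Complete Bouguer anomaly = 144.031 + 3.17 = 147.201 mGal

147.2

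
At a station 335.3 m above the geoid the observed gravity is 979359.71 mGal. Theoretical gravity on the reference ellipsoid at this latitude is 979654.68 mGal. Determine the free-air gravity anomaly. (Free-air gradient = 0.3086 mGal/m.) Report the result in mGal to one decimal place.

Free-air correction = 0.3086 × 335.3 = 103.47 mGal
Free-air anomaly = 979359.71 − 979654.68 + (103.47) = -191.50 mGal

-191.5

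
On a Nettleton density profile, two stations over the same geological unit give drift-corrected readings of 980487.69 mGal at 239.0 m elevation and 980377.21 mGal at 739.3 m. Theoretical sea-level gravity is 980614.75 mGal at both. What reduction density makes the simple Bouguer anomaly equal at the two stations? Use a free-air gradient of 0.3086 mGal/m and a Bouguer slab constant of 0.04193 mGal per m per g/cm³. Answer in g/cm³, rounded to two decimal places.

Δg_obs = 980377.21 − 980487.69 = -110.48 mGal over Δh = 739.3 − 239.0 = 500.3 m
Equal Bouguer anomalies ⇒ Δg_obs + (0.3086 − 0.04193ρ)·Δh = 0
0.3086 − 0.04193ρ = −Δg_obs/Δh = 0.22083
ρ = (0.3086 − 0.22083) / 0.04193 = 2.09 g/cm³

2.09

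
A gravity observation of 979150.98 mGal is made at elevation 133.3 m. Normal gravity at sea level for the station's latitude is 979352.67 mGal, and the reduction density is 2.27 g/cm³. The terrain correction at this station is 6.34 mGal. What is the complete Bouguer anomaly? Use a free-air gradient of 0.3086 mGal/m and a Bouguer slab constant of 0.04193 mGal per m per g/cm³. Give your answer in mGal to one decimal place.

Free-air correction = 0.3086 × 133.3 = 41.14 mGal
Free-air anomaly = 979150.98 − 979352.67 + (41.14) = -160.55 mGal
Bouguer slab correction = 0.04193 × 2.27 × 133.3 = 12.69 mGal
Simple Bouguer anomaly = -160.55 − (12.69) = -173.24 mGal
Complete Bouguer anomaly = -173.24 + 6.34 = -166.90 mGal

-166.9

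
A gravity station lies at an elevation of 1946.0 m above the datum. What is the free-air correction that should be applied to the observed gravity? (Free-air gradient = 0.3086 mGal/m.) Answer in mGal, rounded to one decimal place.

600.5

Free-air correction = 0.3086 × 1946.0 = 600.5 mGal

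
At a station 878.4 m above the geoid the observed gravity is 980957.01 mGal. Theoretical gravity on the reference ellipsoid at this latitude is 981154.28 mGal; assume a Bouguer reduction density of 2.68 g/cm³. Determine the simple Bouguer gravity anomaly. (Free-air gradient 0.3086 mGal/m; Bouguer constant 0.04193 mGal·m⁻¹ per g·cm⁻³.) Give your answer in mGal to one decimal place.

-24.9

Free-air correction = 0.3086 × 878.4 = 271.07 mGal
Free-air anomaly = 980957.01 − 981154.28 + (271.07) = 73.80 mGal
Bouguer slab correction = 0.04193 × 2.68 × 878.4 = 98.71 mGal
Simple Bouguer anomaly = 73.80 − (98.71) = -24.91 mGal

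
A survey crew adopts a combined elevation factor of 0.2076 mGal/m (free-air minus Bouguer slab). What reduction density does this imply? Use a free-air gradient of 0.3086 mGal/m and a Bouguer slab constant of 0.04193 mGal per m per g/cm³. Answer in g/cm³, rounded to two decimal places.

0.2076 = 0.3086 − 0.04193 × ρ
ρ = (0.3086 − 0.2076) / 0.04193 = 2.41 g/cm³

2.41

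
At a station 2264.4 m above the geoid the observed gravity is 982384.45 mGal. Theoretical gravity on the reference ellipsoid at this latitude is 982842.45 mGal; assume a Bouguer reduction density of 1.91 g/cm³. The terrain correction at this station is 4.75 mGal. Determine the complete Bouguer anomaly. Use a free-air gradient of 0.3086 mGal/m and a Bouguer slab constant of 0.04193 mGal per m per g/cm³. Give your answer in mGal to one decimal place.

Free-air correction = 0.3086 × 2264.4 = 698.79 mGal
Free-air anomaly = 982384.45 − 982842.45 + (698.79) = 240.79 mGal
Bouguer slab correction = 0.04193 × 1.91 × 2264.4 = 181.35 mGal
Simple Bouguer anomaly = 240.79 − (181.35) = 59.44 mGal
Complete Bouguer anomaly = 59.44 + 4.75 = 64.19 mGal

64.2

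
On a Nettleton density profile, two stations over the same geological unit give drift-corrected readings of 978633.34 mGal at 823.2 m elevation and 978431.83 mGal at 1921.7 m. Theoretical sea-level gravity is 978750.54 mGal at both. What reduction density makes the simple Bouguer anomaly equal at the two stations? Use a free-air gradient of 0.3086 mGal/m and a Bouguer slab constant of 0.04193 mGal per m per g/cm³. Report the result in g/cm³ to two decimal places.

2.98

Δg_obs = 978431.83 − 978633.34 = -201.51 mGal over Δh = 1921.7 − 823.2 = 1098.5 m
Equal Bouguer anomalies ⇒ Δg_obs + (0.3086 − 0.04193ρ)·Δh = 0
0.3086 − 0.04193ρ = −Δg_obs/Δh = 0.18344
ρ = (0.3086 − 0.18344) / 0.04193 = 2.98 g/cm³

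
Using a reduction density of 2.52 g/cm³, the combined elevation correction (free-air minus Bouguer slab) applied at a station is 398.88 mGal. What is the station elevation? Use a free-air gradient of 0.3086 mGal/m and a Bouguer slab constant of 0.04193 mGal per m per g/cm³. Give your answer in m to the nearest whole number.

1966

Combined gradient = 0.3086 − 0.04193 × 2.52 = 0.2029364 mGal/m
h = 398.88 / 0.2029364 = 1965.54 m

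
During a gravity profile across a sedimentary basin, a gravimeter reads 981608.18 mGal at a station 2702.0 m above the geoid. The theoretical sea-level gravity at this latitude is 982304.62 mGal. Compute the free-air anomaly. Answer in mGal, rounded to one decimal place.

Free-air correction = 0.3086 × 2702.0 = 833.84 mGal
Free-air anomaly = 981608.18 − 982304.62 + (833.84) = 137.40 mGal

137.4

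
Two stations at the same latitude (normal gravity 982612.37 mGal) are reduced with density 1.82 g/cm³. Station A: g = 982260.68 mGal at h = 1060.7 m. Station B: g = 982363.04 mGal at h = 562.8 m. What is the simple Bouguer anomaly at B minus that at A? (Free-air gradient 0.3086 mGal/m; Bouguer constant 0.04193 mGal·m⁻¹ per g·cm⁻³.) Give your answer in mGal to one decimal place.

Δg_SB(A) = 982260.68 − 982612.37 + 0.3086×1060.7 − 0.04193×1.82×1060.7 = -105.30 mGal
Δg_SB(B) = 982363.04 − 982612.37 + 0.3086×562.8 − 0.04193×1.82×562.8 = -118.60 mGal
Difference = -118.60 − (-105.30) = -13.30 mGal

-13.3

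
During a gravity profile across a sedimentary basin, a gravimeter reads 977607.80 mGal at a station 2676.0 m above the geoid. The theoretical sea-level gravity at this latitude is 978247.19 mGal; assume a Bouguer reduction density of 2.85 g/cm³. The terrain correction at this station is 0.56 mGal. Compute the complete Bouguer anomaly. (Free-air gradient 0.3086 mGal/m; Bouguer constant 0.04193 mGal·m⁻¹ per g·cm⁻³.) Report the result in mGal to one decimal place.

Free-air correction = 0.3086 × 2676.0 = 825.81 mGal
Free-air anomaly = 977607.80 − 978247.19 + (825.81) = 186.42 mGal
Bouguer slab correction = 0.04193 × 2.85 × 2676.0 = 319.78 mGal
Simple Bouguer anomaly = 186.42 − (319.78) = -133.36 mGal
Complete Bouguer anomaly = -133.36 + 0.56 = -132.80 mGal

-132.8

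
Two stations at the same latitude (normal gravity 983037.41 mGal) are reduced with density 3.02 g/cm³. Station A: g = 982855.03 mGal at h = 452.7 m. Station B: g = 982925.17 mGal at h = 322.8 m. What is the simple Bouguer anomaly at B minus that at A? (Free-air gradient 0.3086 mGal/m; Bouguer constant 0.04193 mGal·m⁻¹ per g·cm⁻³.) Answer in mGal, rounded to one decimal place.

Δg_SB(A) = 982855.03 − 983037.41 + 0.3086×452.7 − 0.04193×3.02×452.7 = -100.00 mGal
Δg_SB(B) = 982925.17 − 983037.41 + 0.3086×322.8 − 0.04193×3.02×322.8 = -53.50 mGal
Difference = -53.50 − (-100.00) = 46.50 mGal

46.5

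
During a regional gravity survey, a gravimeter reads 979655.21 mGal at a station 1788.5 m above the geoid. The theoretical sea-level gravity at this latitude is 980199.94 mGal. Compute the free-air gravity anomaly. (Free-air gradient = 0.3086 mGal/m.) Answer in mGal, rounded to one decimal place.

Free-air correction = 0.3086 × 1788.5 = 551.93 mGal
Free-air anomaly = 979655.21 − 980199.94 + (551.93) = 7.20 mGal

7.2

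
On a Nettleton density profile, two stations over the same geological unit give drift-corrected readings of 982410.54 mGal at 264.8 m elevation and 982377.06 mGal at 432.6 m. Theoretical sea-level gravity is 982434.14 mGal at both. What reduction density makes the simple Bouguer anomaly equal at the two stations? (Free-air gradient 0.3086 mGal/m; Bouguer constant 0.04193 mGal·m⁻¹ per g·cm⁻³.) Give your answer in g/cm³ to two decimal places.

Δg_obs = 982377.06 − 982410.54 = -33.48 mGal over Δh = 432.6 − 264.8 = 167.8 m
Equal Bouguer anomalies ⇒ Δg_obs + (0.3086 − 0.04193ρ)·Δh = 0
0.3086 − 0.04193ρ = −Δg_obs/Δh = 0.19952
ρ = (0.3086 − 0.19952) / 0.04193 = 2.60 g/cm³

2.60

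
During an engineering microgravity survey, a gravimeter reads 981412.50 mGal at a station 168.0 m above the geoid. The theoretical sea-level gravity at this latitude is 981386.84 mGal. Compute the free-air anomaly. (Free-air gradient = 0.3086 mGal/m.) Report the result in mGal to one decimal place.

77.5

Free-air correction = 0.3086 × 168.0 = 51.84 mGal
Free-air anomaly = 981412.50 − 981386.84 + (51.84) = 77.50 mGal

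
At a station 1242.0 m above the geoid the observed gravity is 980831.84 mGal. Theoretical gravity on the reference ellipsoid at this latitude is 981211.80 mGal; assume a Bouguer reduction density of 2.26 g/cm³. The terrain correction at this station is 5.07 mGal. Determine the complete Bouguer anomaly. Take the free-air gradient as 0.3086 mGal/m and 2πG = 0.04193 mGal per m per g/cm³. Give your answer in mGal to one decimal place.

Free-air correction = 0.3086 × 1242.0 = 383.28 mGal
Free-air anomaly = 980831.84 − 981211.80 + (383.28) = 3.32 mGal
Bouguer slab correction = 0.04193 × 2.26 × 1242.0 = 117.69 mGal
Simple Bouguer anomaly = 3.32 − (117.69) = -114.37 mGal
Complete Bouguer anomaly = -114.37 + 5.07 = -109.30 mGal

-109.3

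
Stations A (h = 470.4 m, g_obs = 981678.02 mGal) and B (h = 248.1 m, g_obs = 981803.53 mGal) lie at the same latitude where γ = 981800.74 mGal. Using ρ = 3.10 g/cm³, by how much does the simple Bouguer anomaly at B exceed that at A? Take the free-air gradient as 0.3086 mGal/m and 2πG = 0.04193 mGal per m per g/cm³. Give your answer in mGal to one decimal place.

85.8

Δg_SB(A) = 981678.02 − 981800.74 + 0.3086×470.4 − 0.04193×3.10×470.4 = -38.70 mGal
Δg_SB(B) = 981803.53 − 981800.74 + 0.3086×248.1 − 0.04193×3.10×248.1 = 47.10 mGal
Difference = 47.10 − (-38.70) = 85.80 mGal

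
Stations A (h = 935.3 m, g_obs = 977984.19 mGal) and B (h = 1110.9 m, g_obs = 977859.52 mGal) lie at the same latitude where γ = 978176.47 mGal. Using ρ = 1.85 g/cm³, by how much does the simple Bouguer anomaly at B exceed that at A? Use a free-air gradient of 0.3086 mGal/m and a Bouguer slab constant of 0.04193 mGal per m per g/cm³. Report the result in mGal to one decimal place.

-84.1

Δg_SB(A) = 977984.19 − 978176.47 + 0.3086×935.3 − 0.04193×1.85×935.3 = 23.80 mGal
Δg_SB(B) = 977859.52 − 978176.47 + 0.3086×1110.9 − 0.04193×1.85×1110.9 = -60.30 mGal
Difference = -60.30 − (23.80) = -84.10 mGal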